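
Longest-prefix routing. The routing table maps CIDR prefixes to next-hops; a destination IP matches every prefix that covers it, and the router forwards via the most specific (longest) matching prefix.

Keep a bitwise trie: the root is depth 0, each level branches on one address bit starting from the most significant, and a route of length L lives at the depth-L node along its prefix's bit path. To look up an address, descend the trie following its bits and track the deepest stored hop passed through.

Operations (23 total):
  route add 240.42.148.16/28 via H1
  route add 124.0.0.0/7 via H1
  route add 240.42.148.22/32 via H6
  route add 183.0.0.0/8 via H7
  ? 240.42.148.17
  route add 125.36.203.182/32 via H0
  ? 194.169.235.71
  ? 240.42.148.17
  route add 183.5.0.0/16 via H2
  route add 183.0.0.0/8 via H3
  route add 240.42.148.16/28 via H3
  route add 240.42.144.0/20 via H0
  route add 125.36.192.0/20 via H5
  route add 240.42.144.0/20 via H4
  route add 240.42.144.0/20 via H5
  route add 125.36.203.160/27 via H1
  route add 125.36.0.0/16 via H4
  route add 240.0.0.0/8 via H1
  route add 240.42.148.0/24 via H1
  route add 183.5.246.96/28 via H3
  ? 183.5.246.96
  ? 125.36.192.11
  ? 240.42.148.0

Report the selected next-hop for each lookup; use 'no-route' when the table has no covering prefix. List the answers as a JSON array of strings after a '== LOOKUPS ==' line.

Trace:
  + 240.42.148.16/28 (H1) depth=28
  + 124.0.0.0/7 (H1) depth=7
  + 240.42.148.22/32 (H6) depth=32
  + 183.0.0.0/8 (H7) depth=8
  ? 240.42.148.17  path d0:-→d1:-→d2:-→d3:-→d4:-→d5:-→d6:-→d7:-→d8:-→d9:-→d10:-→d11:-→d12:-→d13:-→d14:-→d15:-→d16:-→d17:-→d18:-→d19:-→d20:-→d21:-→d22:-→d23:-→d24:-→d25:-→d26:-→d27:-→d28:H1→d29:-  best=H1
  + 125.36.203.182/32 (H0) depth=32
  ? 194.169.235.71  path d0:-→d1:-→d2:-  best=no-route
  ? 240.42.148.17  path d0:-→d1:-→d2:-→d3:-→d4:-→d5:-→d6:-→d7:-→d8:-→d9:-→d10:-→d11:-→d12:-→d13:-→d14:-→d15:-→d16:-→d17:-→d18:-→d19:-→d20:-→d21:-→d22:-→d23:-→d24:-→d25:-→d26:-→d27:-→d28:H1→d29:-  best=H1
  + 183.5.0.0/16 (H2) depth=16
  + 183.0.0.0/8 (H3) depth=8
  + 240.42.148.16/28 (H3) depth=28
  + 240.42.144.0/20 (H0) depth=20
  + 125.36.192.0/20 (H5) depth=20
  + 240.42.144.0/20 (H4) depth=20
  + 240.42.144.0/20 (H5) depth=20
  + 125.36.203.160/27 (H1) depth=27
  + 125.36.0.0/16 (H4) depth=16
  + 240.0.0.0/8 (H1) depth=8
  + 240.42.148.0/24 (H1) depth=24
  + 183.5.246.96/28 (H3) depth=28
  ? 183.5.246.96  path d0:-→d1:-→d2:-→d3:-→d4:-→d5:-→d6:-→d7:-→d8:H3→d9:-→d10:-→d11:-→d12:-→d13:-→d14:-→d15:-→d16:H2→d17:-→d18:-→d19:-→d20:-→d21:-→d22:-→d23:-→d24:-→d25:-→d26:-→d27:-→d28:H3  best=H3
  ? 125.36.192.11  path d0:-→d1:-→d2:-→d3:-→d4:-→d5:-→d6:-→d7:H1→d8:-→d9:-→d10:-→d11:-→d12:-→d13:-→d14:-→d15:-→d16:H4→d17:-→d18:-→d19:-→d20:H5  best=H5
  ? 240.42.148.0  path d0:-→d1:-→d2:-→d3:-→d4:-→d5:-→d6:-→d7:-→d8:H1→d9:-→d10:-→d11:-→d12:-→d13:-→d14:-→d15:-→d16:-→d17:-→d18:-→d19:-→d20:H5→d21:-→d22:-→d23:-→d24:H1→d25:-→d26:-→d27:-  best=H1

== LOOKUPS ==
["H1","no-route","H1","H3","H5","H1"]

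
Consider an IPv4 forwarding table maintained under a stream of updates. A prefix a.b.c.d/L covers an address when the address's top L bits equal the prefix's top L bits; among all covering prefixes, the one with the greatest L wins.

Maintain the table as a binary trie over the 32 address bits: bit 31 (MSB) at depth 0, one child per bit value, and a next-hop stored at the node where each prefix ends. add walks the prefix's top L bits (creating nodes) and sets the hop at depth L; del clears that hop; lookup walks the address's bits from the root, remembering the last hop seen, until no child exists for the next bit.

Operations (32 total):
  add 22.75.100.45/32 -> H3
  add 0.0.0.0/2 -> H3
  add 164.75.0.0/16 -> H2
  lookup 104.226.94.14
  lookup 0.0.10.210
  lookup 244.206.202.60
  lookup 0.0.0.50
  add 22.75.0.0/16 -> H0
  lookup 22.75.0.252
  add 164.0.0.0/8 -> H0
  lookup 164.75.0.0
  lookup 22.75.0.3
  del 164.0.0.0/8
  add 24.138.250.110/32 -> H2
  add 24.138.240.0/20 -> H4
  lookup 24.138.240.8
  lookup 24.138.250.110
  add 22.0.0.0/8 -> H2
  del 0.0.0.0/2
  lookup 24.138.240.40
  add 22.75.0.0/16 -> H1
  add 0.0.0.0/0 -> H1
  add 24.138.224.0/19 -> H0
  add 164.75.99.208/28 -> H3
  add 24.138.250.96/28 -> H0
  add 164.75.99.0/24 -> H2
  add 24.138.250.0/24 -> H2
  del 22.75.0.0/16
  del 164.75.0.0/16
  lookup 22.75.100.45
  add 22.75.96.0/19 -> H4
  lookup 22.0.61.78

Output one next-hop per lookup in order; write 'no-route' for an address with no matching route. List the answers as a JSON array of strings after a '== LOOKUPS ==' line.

Apply in order:
  add 22.75.100.45/32 -> H3 at depth 32
  add 0.0.0.0/2 -> H3 at depth 2
  add 164.75.0.0/16 -> H2 at depth 16
  ? 104.226.94.14  path d0:-→d1:-  best=no-route
  ? 0.0.10.210  path d0:-→d1:-→d2:H3→d3:-  best=H3
  ? 244.206.202.60  path d0:-→d1:-  best=no-route
  ? 0.0.0.50  path d0:-→d1:-→d2:H3→d3:-  best=H3
  add 22.75.0.0/16 -> H0 at depth 16
  ? 22.75.0.252  path d0:-→d1:-→d2:H3→d3:-→d4:-→d5:-→d6:-→d7:-→d8:-→d9:-→d10:-→d11:-→d12:-→d13:-→d14:-→d15:-→d16:H0→d17:-  best=H0
  add 164.0.0.0/8 -> H0 at depth 8
  ? 164.75.0.0  path d0:-→d1:-→d2:-→d3:-→d4:-→d5:-→d6:-→d7:-→d8:H0→d9:-→d10:-→d11:-→d12:-→d13:-→d14:-→d15:-→d16:H2  best=H2
  ? 22.75.0.3  path d0:-→d1:-→d2:H3→d3:-→d4:-→d5:-→d6:-→d7:-→d8:-→d9:-→d10:-→d11:-→d12:-→d13:-→d14:-→d15:-→d16:H0→d17:-  best=H0
  - 164.0.0.0/8 clear@8
  add 24.138.250.110/32 -> H2 at depth 32
  add 24.138.240.0/20 -> H4 at depth 20
  ? 24.138.240.8  path d0:-→d1:-→d2:H3→d3:-→d4:-→d5:-→d6:-→d7:-→d8:-→d9:-→d10:-→d11:-→d12:-→d13:-→d14:-→d15:-→d16:-→d17:-→d18:-→d19:-→d20:H4  best=H4
  ? 24.138.250.110  path d0:-→d1:-→d2:H3→d3:-→d4:-→d5:-→d6:-→d7:-→d8:-→d9:-→d10:-→d11:-→d12:-→d13:-→d14:-→d15:-→d16:-→d17:-→d18:-→d19:-→d20:H4→d21:-→d22:-→d23:-→d24:-→d25:-→d26:-→d27:-→d28:-→d29:-→d30:-→d31:-→d32:H2  best=H2
  add 22.0.0.0/8 -> H2 at depth 8
  - 0.0.0.0/2 clear@2
  ? 24.138.240.40  path d0:-→d1:-→d2:-→d3:-→d4:-→d5:-→d6:-→d7:-→d8:-→d9:-→d10:-→d11:-→d12:-→d13:-→d14:-→d15:-→d16:-→d17:-→d18:-→d19:-→d20:H4  best=H4
  add 22.75.0.0/16 -> H1 at depth 16
  add 0.0.0.0/0 -> H1 at depth 0
  add 24.138.224.0/19 -> H0 at depth 19
  add 164.75.99.208/28 -> H3 at depth 28
  add 24.138.250.96/28 -> H0 at depth 28
  add 164.75.99.0/24 -> H2 at depth 24
  add 24.138.250.0/24 -> H2 at depth 24
  - 22.75.0.0/16 clear@16
  - 164.75.0.0/16 clear@16
  ? 22.75.100.45  path d0:H1→d1:-→d2:-→d3:-→d4:-→d5:-→d6:-→d7:-→d8:H2→d9:-→d10:-→d11:-→d12:-→d13:-→d14:-→d15:-→d16:-→d17:-→d18:-→d19:-→d20:-→d21:-→d22:-→d23:-→d24:-→d25:-→d26:-→d27:-→d28:-→d29:-→d30:-→d31:-→d32:H3  best=H3
  add 22.75.96.0/19 -> H4 at depth 19
  ? 22.0.61.78  path d0:H1→d1:-→d2:-→d3:-→d4:-→d5:-→d6:-→d7:-→d8:H2→d9:-  best=H2

== LOOKUPS ==
["no-route","H3","no-route","H3","H0","H2","H0","H4","H2","H4","H3","H2"]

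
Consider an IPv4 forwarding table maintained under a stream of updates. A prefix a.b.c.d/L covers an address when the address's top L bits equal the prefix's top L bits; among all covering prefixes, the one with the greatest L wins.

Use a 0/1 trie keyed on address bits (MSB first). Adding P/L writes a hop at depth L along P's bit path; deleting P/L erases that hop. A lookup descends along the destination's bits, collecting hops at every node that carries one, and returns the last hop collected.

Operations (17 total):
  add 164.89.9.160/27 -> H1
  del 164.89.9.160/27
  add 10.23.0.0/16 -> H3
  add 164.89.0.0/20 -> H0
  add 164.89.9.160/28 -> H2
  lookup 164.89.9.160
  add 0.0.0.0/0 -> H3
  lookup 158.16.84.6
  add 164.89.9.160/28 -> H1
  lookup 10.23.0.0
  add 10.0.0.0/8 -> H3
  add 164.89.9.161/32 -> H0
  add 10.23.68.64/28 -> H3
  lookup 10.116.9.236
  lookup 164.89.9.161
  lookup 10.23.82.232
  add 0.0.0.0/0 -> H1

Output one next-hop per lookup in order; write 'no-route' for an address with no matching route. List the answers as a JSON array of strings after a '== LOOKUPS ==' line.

Process each operation:
  add 164.89.9.160/27 -> H1 at depth 27
  - 164.89.9.160/27 clear@27
  add 10.23.0.0/16 -> H3 at depth 16
  add 164.89.0.0/20 -> H0 at depth 20
  add 164.89.9.160/28 -> H2 at depth 28
  Q 164.89.9.160: descend 1010010001011001000010011010 ; hops seen [H0,H2] ; pick H2
  add 0.0.0.0/0 -> H3 at depth 0
  Q 158.16.84.6: descend 10 ; hops seen [H3] ; pick H3
  add 164.89.9.160/28 -> H1 at depth 28
  Q 10.23.0.0: descend 0000101000010111 ; hops seen [H3,H3] ; pick H3
  add 10.0.0.0/8 -> H3 at depth 8
  add 164.89.9.161/32 -> H0 at depth 32
  add 10.23.68.64/28 -> H3 at depth 28
  Q 10.116.9.236: descend 000010100 ; hops seen [H3,H3] ; pick H3
  Q 164.89.9.161: descend 10100100010110010000100110100001 ; hops seen [H3,H0,H1,H0] ; pick H0
  Q 10.23.82.232: descend 0000101000010111010 ; hops seen [H3,H3,H3] ; pick H3
  add 0.0.0.0/0 -> H1 at depth 0

== LOOKUPS ==
["H2","H3","H3","H3","H0","H3"]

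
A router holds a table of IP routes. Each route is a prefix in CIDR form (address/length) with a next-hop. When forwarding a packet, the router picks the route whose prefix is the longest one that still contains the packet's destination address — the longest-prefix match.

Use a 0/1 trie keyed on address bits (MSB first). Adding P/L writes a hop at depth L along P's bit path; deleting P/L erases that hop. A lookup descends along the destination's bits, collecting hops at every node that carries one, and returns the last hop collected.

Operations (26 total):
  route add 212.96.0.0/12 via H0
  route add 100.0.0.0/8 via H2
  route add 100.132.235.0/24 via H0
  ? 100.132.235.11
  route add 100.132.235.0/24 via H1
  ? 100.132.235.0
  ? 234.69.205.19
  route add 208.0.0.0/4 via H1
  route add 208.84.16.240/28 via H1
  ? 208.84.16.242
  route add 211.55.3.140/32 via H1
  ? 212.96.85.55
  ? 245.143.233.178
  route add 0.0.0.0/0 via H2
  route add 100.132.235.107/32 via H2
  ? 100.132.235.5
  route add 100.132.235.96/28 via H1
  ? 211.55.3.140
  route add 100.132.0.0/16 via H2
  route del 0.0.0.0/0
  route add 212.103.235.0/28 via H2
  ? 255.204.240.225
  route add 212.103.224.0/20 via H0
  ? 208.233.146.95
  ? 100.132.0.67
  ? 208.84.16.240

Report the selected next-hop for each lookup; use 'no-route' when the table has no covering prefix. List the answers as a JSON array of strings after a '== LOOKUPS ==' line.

Apply in order:
  add 212.96.0.0/12 -> H0 at depth 12
  add 100.0.0.0/8 -> H2 at depth 8
  add 100.132.235.0/24 -> H0 at depth 24
  ? 100.132.235.11  path d0:-→d1:-→d2:-→d3:-→d4:-→d5:-→d6:-→d7:-→d8:H2→d9:-→d10:-→d11:-→d12:-→d13:-→d14:-→d15:-→d16:-→d17:-→d18:-→d19:-→d20:-→d21:-→d22:-→d23:-→d24:H0  best=H0
  add 100.132.235.0/24 -> H1 at depth 24
  ? 100.132.235.0  path d0:-→d1:-→d2:-→d3:-→d4:-→d5:-→d6:-→d7:-→d8:H2→d9:-→d10:-→d11:-→d12:-→d13:-→d14:-→d15:-→d16:-→d17:-→d18:-→d19:-→d20:-→d21:-→d22:-→d23:-→d24:H1  best=H1
  ? 234.69.205.19  path d0:-→d1:-→d2:-  best=no-route
  add 208.0.0.0/4 -> H1 at depth 4
  add 208.84.16.240/28 -> H1 at depth 28
  ? 208.84.16.242  path d0:-→d1:-→d2:-→d3:-→d4:H1→d5:-→d6:-→d7:-→d8:-→d9:-→d10:-→d11:-→d12:-→d13:-→d14:-→d15:-→d16:-→d17:-→d18:-→d19:-→d20:-→d21:-→d22:-→d23:-→d24:-→d25:-→d26:-→d27:-→d28:H1  best=H1
  add 211.55.3.140/32 -> H1 at depth 32
  ? 212.96.85.55  path d0:-→d1:-→d2:-→d3:-→d4:H1→d5:-→d6:-→d7:-→d8:-→d9:-→d10:-→d11:-→d12:H0  best=H0
  ? 245.143.233.178  path d0:-→d1:-→d2:-  best=no-route
  add 0.0.0.0/0 -> H2 at depth 0
  add 100.132.235.107/32 -> H2 at depth 32
  ? 100.132.235.5  path d0:H2→d1:-→d2:-→d3:-→d4:-→d5:-→d6:-→d7:-→d8:H2→d9:-→d10:-→d11:-→d12:-→d13:-→d14:-→d15:-→d16:-→d17:-→d18:-→d19:-→d20:-→d21:-→d22:-→d23:-→d24:H1→d25:-  best=H1
  add 100.132.235.96/28 -> H1 at depth 28
  ? 211.55.3.140  path d0:H2→d1:-→d2:-→d3:-→d4:H1→d5:-→d6:-→d7:-→d8:-→d9:-→d10:-→d11:-→d12:-→d13:-→d14:-→d15:-→d16:-→d17:-→d18:-→d19:-→d20:-→d21:-→d22:-→d23:-→d24:-→d25:-→d26:-→d27:-→d28:-→d29:-→d30:-→d31:-→d32:H1  best=H1
  add 100.132.0.0/16 -> H2 at depth 16
  del 0.0.0.0/0 (clear depth 0)
  add 212.103.235.0/28 -> H2 at depth 28
  ? 255.204.240.225  path d0:-→d1:-→d2:-  best=no-route
  add 212.103.224.0/20 -> H0 at depth 20
  ? 208.233.146.95  path d0:-→d1:-→d2:-→d3:-→d4:H1→d5:-→d6:-→d7:-→d8:-  best=H1
  ? 100.132.0.67  path d0:-→d1:-→d2:-→d3:-→d4:-→d5:-→d6:-→d7:-→d8:H2→d9:-→d10:-→d11:-→d12:-→d13:-→d14:-→d15:-→d16:H2  best=H2
  ? 208.84.16.240  path d0:-→d1:-→d2:-→d3:-→d4:H1→d5:-→d6:-→d7:-→d8:-→d9:-→d10:-→d11:-→d12:-→d13:-→d14:-→d15:-→d16:-→d17:-→d18:-→d19:-→d20:-→d21:-→d22:-→d23:-→d24:-→d25:-→d26:-→d27:-→d28:H1  best=H1

== LOOKUPS ==
["H0","H1","no-route","H1","H0","no-route","H1","H1","no-route","H1","H2","H1"]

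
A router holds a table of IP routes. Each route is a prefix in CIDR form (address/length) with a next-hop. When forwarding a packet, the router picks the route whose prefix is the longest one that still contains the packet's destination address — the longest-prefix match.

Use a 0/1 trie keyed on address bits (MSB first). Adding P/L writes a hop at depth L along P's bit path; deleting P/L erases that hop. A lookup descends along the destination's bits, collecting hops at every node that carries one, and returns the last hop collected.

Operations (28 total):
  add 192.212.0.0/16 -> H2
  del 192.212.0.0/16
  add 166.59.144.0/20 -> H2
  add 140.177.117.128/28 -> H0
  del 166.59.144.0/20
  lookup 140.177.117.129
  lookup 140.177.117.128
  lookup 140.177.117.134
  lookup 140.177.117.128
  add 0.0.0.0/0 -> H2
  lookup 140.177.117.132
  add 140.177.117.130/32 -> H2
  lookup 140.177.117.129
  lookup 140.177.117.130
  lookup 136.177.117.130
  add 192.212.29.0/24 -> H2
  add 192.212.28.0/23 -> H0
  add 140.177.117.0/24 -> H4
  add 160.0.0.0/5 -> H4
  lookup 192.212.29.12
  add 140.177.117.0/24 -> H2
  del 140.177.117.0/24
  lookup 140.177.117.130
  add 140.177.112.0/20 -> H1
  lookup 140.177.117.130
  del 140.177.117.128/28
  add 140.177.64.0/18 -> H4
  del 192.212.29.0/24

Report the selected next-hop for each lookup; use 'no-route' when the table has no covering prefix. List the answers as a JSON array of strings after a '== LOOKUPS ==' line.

Apply in order:
  + 192.212.0.0/16 (H2) depth=16
  - 192.212.0.0/16 clear@16
  + 166.59.144.0/20 (H2) depth=20
  + 140.177.117.128/28 (H0) depth=28
  - 166.59.144.0/20 clear@20
  lookup 140.177.117.129: bits 1000110010110001011101011000 walk d0:-→d1:-→d2:-→d3:-→d4:-→d5:-→d6:-→d7:-→d8:-→d9:-→d10:-→d11:-→d12:-→d13:-→d14:-→d15:-→d16:-→d17:-→d18:-→d19:-→d20:-→d21:-→d22:-→d23:-→d24:-→d25:-→d26:-→d27:-→d28:H0 -> H0
  lookup 140.177.117.128: bits 1000110010110001011101011000 walk d0:-→d1:-→d2:-→d3:-→d4:-→d5:-→d6:-→d7:-→d8:-→d9:-→d10:-→d11:-→d12:-→d13:-→d14:-→d15:-→d16:-→d17:-→d18:-→d19:-→d20:-→d21:-→d22:-→d23:-→d24:-→d25:-→d26:-→d27:-→d28:H0 -> H0
  lookup 140.177.117.134: bits 1000110010110001011101011000 walk d0:-→d1:-→d2:-→d3:-→d4:-→d5:-→d6:-→d7:-→d8:-→d9:-→d10:-→d11:-→d12:-→d13:-→d14:-→d15:-→d16:-→d17:-→d18:-→d19:-→d20:-→d21:-→d22:-→d23:-→d24:-→d25:-→d26:-→d27:-→d28:H0 -> H0
  lookup 140.177.117.128: bits 1000110010110001011101011000 walk d0:-→d1:-→d2:-→d3:-→d4:-→d5:-→d6:-→d7:-→d8:-→d9:-→d10:-→d11:-→d12:-→d13:-→d14:-→d15:-→d16:-→d17:-→d18:-→d19:-→d20:-→d21:-→d22:-→d23:-→d24:-→d25:-→d26:-→d27:-→d28:H0 -> H0
  + 0.0.0.0/0 (H2) depth=0
  lookup 140.177.117.132: bits 1000110010110001011101011000 walk d0:H2→d1:-→d2:-→d3:-→d4:-→d5:-→d6:-→d7:-→d8:-→d9:-→d10:-→d11:-→d12:-→d13:-→d14:-→d15:-→d16:-→d17:-→d18:-→d19:-→d20:-→d21:-→d22:-→d23:-→d24:-→d25:-→d26:-→d27:-→d28:H0 -> H0
  + 140.177.117.130/32 (H2) depth=32
  lookup 140.177.117.129: bits 100011001011000101110101100000 walk d0:H2→d1:-→d2:-→d3:-→d4:-→d5:-→d6:-→d7:-→d8:-→d9:-→d10:-→d11:-→d12:-→d13:-→d14:-→d15:-→d16:-→d17:-→d18:-→d19:-→d20:-→d21:-→d22:-→d23:-→d24:-→d25:-→d26:-→d27:-→d28:H0→d29:-→d30:- -> H0
  lookup 140.177.117.130: bits 10001100101100010111010110000010 walk d0:H2→d1:-→d2:-→d3:-→d4:-→d5:-→d6:-→d7:-→d8:-→d9:-→d10:-→d11:-→d12:-→d13:-→d14:-→d15:-→d16:-→d17:-→d18:-→d19:-→d20:-→d21:-→d22:-→d23:-→d24:-→d25:-→d26:-→d27:-→d28:H0→d29:-→d30:-→d31:-→d32:H2 -> H2
  lookup 136.177.117.130: bits 10001 walk d0:H2→d1:-→d2:-→d3:-→d4:-→d5:- -> H2
  + 192.212.29.0/24 (H2) depth=24
  + 192.212.28.0/23 (H0) depth=23
  + 140.177.117.0/24 (H4) depth=24
  + 160.0.0.0/5 (H4) depth=5
  lookup 192.212.29.12: bits 110000001101010000011101 walk d0:H2→d1:-→d2:-→d3:-→d4:-→d5:-→d6:-→d7:-→d8:-→d9:-→d10:-→d11:-→d12:-→d13:-→d14:-→d15:-→d16:-→d17:-→d18:-→d19:-→d20:-→d21:-→d22:-→d23:H0→d24:H2 -> H2
  + 140.177.117.0/24 (H2) depth=24
  - 140.177.117.0/24 clear@24
  lookup 140.177.117.130: bits 10001100101100010111010110000010 walk d0:H2→d1:-→d2:-→d3:-→d4:-→d5:-→d6:-→d7:-→d8:-→d9:-→d10:-→d11:-→d12:-→d13:-→d14:-→d15:-→d16:-→d17:-→d18:-→d19:-→d20:-→d21:-→d22:-→d23:-→d24:-→d25:-→d26:-→d27:-→d28:H0→d29:-→d30:-→d31:-→d32:H2 -> H2
  + 140.177.112.0/20 (H1) depth=20
  lookup 140.177.117.130: bits 10001100101100010111010110000010 walk d0:H2→d1:-→d2:-→d3:-→d4:-→d5:-→d6:-→d7:-→d8:-→d9:-→d10:-→d11:-→d12:-→d13:-→d14:-→d15:-→d16:-→d17:-→d18:-→d19:-→d20:H1→d21:-→d22:-→d23:-→d24:-→d25:-→d26:-→d27:-→d28:H0→d29:-→d30:-→d31:-→d32:H2 -> H2
  - 140.177.117.128/28 clear@28
  + 140.177.64.0/18 (H4) depth=18
  - 192.212.29.0/24 clear@24

== LOOKUPS ==
["H0","H0","H0","H0","H0","H0","H2","H2","H2","H2","H2"]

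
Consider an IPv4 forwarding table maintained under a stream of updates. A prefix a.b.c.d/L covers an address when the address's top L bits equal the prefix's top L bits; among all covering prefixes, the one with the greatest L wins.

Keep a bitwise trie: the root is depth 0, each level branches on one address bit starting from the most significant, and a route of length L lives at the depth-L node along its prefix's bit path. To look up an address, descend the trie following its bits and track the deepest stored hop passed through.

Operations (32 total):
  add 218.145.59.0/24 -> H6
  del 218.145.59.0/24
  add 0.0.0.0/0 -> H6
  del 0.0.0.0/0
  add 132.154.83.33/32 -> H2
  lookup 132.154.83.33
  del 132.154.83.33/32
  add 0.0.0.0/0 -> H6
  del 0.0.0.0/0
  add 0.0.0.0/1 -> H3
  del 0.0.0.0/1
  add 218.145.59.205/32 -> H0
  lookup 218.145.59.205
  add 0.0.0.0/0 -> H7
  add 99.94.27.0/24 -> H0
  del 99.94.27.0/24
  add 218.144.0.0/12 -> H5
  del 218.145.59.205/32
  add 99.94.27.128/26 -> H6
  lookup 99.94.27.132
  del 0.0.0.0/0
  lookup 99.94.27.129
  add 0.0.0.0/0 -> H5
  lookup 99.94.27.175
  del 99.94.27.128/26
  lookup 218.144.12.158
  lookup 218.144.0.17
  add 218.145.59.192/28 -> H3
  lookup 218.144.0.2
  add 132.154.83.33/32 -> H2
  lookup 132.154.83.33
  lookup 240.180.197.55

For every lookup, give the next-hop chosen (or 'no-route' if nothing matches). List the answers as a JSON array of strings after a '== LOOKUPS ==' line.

Process each operation:
  add 218.145.59.0/24 -> H6 at depth 24
  del 218.145.59.0/24 (clear depth 24)
  add 0.0.0.0/0 -> H6 at depth 0
  del 0.0.0.0/0 (clear depth 0)
  add 132.154.83.33/32 -> H2 at depth 32
  lookup 132.154.83.33: bits 10000100100110100101001100100001 walk d0:-→d1:-→d2:-→d3:-→d4:-→d5:-→d6:-→d7:-→d8:-→d9:-→d10:-→d11:-→d12:-→d13:-→d14:-→d15:-→d16:-→d17:-→d18:-→d19:-→d20:-→d21:-→d22:-→d23:-→d24:-→d25:-→d26:-→d27:-→d28:-→d29:-→d30:-→d31:-→d32:H2 -> H2
  del 132.154.83.33/32 (clear depth 32)
  add 0.0.0.0/0 -> H6 at depth 0
  del 0.0.0.0/0 (clear depth 0)
  add 0.0.0.0/1 -> H3 at depth 1
  del 0.0.0.0/1 (clear depth 1)
  add 218.145.59.205/32 -> H0 at depth 32
  lookup 218.145.59.205: bits 11011010100100010011101111001101 walk d0:-→d1:-→d2:-→d3:-→d4:-→d5:-→d6:-→d7:-→d8:-→d9:-→d10:-→d11:-→d12:-→d13:-→d14:-→d15:-→d16:-→d17:-→d18:-→d19:-→d20:-→d21:-→d22:-→d23:-→d24:-→d25:-→d26:-→d27:-→d28:-→d29:-→d30:-→d31:-→d32:H0 -> H0
  add 0.0.0.0/0 -> H7 at depth 0
  add 99.94.27.0/24 -> H0 at depth 24
  del 99.94.27.0/24 (clear depth 24)
  add 218.144.0.0/12 -> H5 at depth 12
  del 218.145.59.205/32 (clear depth 32)
  add 99.94.27.128/26 -> H6 at depth 26
  lookup 99.94.27.132: bits 01100011010111100001101110 walk d0:H7→d1:-→d2:-→d3:-→d4:-→d5:-→d6:-→d7:-→d8:-→d9:-→d10:-→d11:-→d12:-→d13:-→d14:-→d15:-→d16:-→d17:-→d18:-→d19:-→d20:-→d21:-→d22:-→d23:-→d24:-→d25:-→d26:H6 -> H6
  del 0.0.0.0/0 (clear depth 0)
  lookup 99.94.27.129: bits 01100011010111100001101110 walk d0:-→d1:-→d2:-→d3:-→d4:-→d5:-→d6:-→d7:-→d8:-→d9:-→d10:-→d11:-→d12:-→d13:-→d14:-→d15:-→d16:-→d17:-→d18:-→d19:-→d20:-→d21:-→d22:-→d23:-→d24:-→d25:-→d26:H6 -> H6
  add 0.0.0.0/0 -> H5 at depth 0
  lookup 99.94.27.175: bits 01100011010111100001101110 walk d0:H5→d1:-→d2:-→d3:-→d4:-→d5:-→d6:-→d7:-→d8:-→d9:-→d10:-→d11:-→d12:-→d13:-→d14:-→d15:-→d16:-→d17:-→d18:-→d19:-→d20:-→d21:-→d22:-→d23:-→d24:-→d25:-→d26:H6 -> H6
  del 99.94.27.128/26 (clear depth 26)
  lookup 218.144.12.158: bits 110110101001000 walk d0:H5→d1:-→d2:-→d3:-→d4:-→d5:-→d6:-→d7:-→d8:-→d9:-→d10:-→d11:-→d12:H5→d13:-→d14:-→d15:- -> H5
  lookup 218.144.0.17: bits 110110101001000 walk d0:H5→d1:-→d2:-→d3:-→d4:-→d5:-→d6:-→d7:-→d8:-→d9:-→d10:-→d11:-→d12:H5→d13:-→d14:-→d15:- -> H5
  add 218.145.59.192/28 -> H3 at depth 28
  lookup 218.144.0.2: bits 110110101001000 walk d0:H5→d1:-→d2:-→d3:-→d4:-→d5:-→d6:-→d7:-→d8:-→d9:-→d10:-→d11:-→d12:H5→d13:-→d14:-→d15:- -> H5
  add 132.154.83.33/32 -> H2 at depth 32
  lookup 132.154.83.33: bits 10000100100110100101001100100001 walk d0:H5→d1:-→d2:-→d3:-→d4:-→d5:-→d6:-→d7:-→d8:-→d9:-→d10:-→d11:-→d12:-→d13:-→d14:-→d15:-→d16:-→d17:-→d18:-→d19:-→d20:-→d21:-→d22:-→d23:-→d24:-→d25:-→d26:-→d27:-→d28:-→d29:-→d30:-→d31:-→d32:H2 -> H2
  lookup 240.180.197.55: bits 11 walk d0:H5→d1:-→d2:- -> H5

== LOOKUPS ==
["H2","H0","H6","H6","H6","H5","H5","H5","H2","H5"]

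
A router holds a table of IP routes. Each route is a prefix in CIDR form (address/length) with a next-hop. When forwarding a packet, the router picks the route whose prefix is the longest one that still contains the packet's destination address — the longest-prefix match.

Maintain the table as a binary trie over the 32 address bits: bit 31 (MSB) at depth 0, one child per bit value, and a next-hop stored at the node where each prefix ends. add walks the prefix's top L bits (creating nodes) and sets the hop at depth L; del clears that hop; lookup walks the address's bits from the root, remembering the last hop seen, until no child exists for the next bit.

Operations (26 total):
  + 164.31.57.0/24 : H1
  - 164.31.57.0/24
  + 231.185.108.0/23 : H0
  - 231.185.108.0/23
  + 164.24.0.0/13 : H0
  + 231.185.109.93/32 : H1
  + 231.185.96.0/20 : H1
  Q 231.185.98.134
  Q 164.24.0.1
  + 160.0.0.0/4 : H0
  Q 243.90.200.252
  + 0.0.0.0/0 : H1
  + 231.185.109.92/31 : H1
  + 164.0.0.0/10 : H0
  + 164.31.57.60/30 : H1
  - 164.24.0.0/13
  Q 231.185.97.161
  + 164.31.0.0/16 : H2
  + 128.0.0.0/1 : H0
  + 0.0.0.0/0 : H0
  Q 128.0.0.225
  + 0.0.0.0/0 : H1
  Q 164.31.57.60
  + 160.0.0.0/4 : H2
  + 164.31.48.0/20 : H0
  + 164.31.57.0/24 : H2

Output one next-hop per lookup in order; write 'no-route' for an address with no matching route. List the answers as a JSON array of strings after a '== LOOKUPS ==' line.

Process each operation:
  add 164.31.57.0/24 -> H1 at depth 24
  del 164.31.57.0/24 (clear depth 24)
  add 231.185.108.0/23 -> H0 at depth 23
  del 231.185.108.0/23 (clear depth 23)
  add 164.24.0.0/13 -> H0 at depth 13
  add 231.185.109.93/32 -> H1 at depth 32
  add 231.185.96.0/20 -> H1 at depth 20
  Q 231.185.98.134: descend 11100111101110010110 ; hops seen [H1] ; pick H1
  Q 164.24.0.1: descend 1010010000011 ; hops seen [H0] ; pick H0
  add 160.0.0.0/4 -> H0 at depth 4
  Q 243.90.200.252: descend 111 ; hops seen [∅] ; pick no-route
  add 0.0.0.0/0 -> H1 at depth 0
  add 231.185.109.92/31 -> H1 at depth 31
  add 164.0.0.0/10 -> H0 at depth 10
  add 164.31.57.60/30 -> H1 at depth 30
  del 164.24.0.0/13 (clear depth 13)
  Q 231.185.97.161: descend 11100111101110010110 ; hops seen [H1,H1] ; pick H1
  add 164.31.0.0/16 -> H2 at depth 16
  add 128.0.0.0/1 -> H0 at depth 1
  add 0.0.0.0/0 -> H0 at depth 0
  Q 128.0.0.225: descend 10 ; hops seen [H0,H0] ; pick H0
  add 0.0.0.0/0 -> H1 at depth 0
  Q 164.31.57.60: descend 101001000001111100111001001111 ; hops seen [H1,H0,H0,H0,H2,H1] ; pick H1
  add 160.0.0.0/4 -> H2 at depth 4
  add 164.31.48.0/20 -> H0 at depth 20
  add 164.31.57.0/24 -> H2 at depth 24

== LOOKUPS ==
["H1","H0","no-route","H1","H0","H1"]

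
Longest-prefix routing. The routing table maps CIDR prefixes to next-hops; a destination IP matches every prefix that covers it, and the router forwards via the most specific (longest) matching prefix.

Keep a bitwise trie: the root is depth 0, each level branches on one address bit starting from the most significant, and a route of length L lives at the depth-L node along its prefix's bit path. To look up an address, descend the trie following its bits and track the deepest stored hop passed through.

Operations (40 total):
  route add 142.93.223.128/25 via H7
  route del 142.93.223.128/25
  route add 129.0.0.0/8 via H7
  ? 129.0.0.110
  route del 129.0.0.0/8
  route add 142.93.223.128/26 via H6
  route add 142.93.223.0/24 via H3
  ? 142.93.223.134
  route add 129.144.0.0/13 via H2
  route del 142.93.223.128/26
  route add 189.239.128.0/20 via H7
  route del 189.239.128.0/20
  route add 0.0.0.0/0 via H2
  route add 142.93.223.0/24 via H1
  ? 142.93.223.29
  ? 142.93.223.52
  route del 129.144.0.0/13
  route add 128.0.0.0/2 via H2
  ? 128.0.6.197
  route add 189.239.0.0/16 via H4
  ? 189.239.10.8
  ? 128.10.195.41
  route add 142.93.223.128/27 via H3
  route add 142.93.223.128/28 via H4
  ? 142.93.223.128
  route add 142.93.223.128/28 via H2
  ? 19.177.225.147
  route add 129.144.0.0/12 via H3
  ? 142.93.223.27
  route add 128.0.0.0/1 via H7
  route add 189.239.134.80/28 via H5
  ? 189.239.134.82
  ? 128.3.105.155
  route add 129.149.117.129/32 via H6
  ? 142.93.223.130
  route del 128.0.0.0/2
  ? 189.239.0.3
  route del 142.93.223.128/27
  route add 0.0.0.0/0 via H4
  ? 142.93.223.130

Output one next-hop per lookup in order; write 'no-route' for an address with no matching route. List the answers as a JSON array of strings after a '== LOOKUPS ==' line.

Process each operation:
  add 142.93.223.128/25 -> H7 at depth 25
  del 142.93.223.128/25 (clear depth 25)
  add 129.0.0.0/8 -> H7 at depth 8
  Q 129.0.0.110: descend 10000001 ; hops seen [H7] ; pick H7
  del 129.0.0.0/8 (clear depth 8)
  add 142.93.223.128/26 -> H6 at depth 26
  add 142.93.223.0/24 -> H3 at depth 24
  Q 142.93.223.134: descend 10001110010111011101111110 ; hops seen [H3,H6] ; pick H6
  add 129.144.0.0/13 -> H2 at depth 13
  del 142.93.223.128/26 (clear depth 26)
  add 189.239.128.0/20 -> H7 at depth 20
  del 189.239.128.0/20 (clear depth 20)
  add 0.0.0.0/0 -> H2 at depth 0
  add 142.93.223.0/24 -> H1 at depth 24
  Q 142.93.223.29: descend 100011100101110111011111 ; hops seen [H2,H1] ; pick H1
  Q 142.93.223.52: descend 100011100101110111011111 ; hops seen [H2,H1] ; pick H1
  del 129.144.0.0/13 (clear depth 13)
  add 128.0.0.0/2 -> H2 at depth 2
  Q 128.0.6.197: descend 1000000 ; hops seen [H2,H2] ; pick H2
  add 189.239.0.0/16 -> H4 at depth 16
  Q 189.239.10.8: descend 1011110111101111 ; hops seen [H2,H2,H4] ; pick H4
  Q 128.10.195.41: descend 1000000 ; hops seen [H2,H2] ; pick H2
  add 142.93.223.128/27 -> H3 at depth 27
  add 142.93.223.128/28 -> H4 at depth 28
  Q 142.93.223.128: descend 1000111001011101110111111000 ; hops seen [H2,H2,H1,H3,H4] ; pick H4
  add 142.93.223.128/28 -> H2 at depth 28
  Q 19.177.225.147: descend ε ; hops seen [H2] ; pick H2
  add 129.144.0.0/12 -> H3 at depth 12
  Q 142.93.223.27: descend 100011100101110111011111 ; hops seen [H2,H2,H1] ; pick H1
  add 128.0.0.0/1 -> H7 at depth 1
  add 189.239.134.80/28 -> H5 at depth 28
  Q 189.239.134.82: descend 1011110111101111100001100101 ; hops seen [H2,H7,H2,H4,H5] ; pick H5
  Q 128.3.105.155: descend 1000000 ; hops seen [H2,H7,H2] ; pick H2
  add 129.149.117.129/32 -> H6 at depth 32
  Q 142.93.223.130: descend 1000111001011101110111111000 ; hops seen [H2,H7,H2,H1,H3,H2] ; pick H2
  del 128.0.0.0/2 (clear depth 2)
  Q 189.239.0.3: descend 1011110111101111 ; hops seen [H2,H7,H4] ; pick H4
  del 142.93.223.128/27 (clear depth 27)
  add 0.0.0.0/0 -> H4 at depth 0
  Q 142.93.223.130: descend 1000111001011101110111111000 ; hops seen [H4,H7,H1,H2] ; pick H2

== LOOKUPS ==
["H7","H6","H1","H1","H2","H4","H2","H4","H2","H1","H5","H2","H2","H4","H2"]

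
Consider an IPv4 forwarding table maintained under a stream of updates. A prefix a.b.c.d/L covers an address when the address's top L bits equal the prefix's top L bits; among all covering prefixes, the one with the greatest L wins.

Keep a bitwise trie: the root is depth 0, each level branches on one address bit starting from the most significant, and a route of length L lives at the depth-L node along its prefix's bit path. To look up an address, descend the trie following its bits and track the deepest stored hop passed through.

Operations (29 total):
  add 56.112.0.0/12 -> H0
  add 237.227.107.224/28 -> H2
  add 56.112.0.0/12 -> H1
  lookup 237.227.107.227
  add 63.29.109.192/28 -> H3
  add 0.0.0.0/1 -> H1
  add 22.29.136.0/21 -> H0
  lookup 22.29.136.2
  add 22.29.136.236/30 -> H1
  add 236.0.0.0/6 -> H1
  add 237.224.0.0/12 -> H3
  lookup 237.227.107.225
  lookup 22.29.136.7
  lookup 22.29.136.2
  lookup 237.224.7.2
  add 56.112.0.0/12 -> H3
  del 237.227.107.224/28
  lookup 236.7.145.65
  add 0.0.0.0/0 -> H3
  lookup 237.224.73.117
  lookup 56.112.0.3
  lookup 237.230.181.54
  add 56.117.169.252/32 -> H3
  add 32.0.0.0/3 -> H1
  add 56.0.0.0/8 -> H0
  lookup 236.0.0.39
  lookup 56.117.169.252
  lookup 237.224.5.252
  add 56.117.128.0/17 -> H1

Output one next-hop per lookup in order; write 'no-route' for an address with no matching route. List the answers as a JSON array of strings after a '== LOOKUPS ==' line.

Trace:
  + 56.112.0.0/12 (H0) depth=12
  + 237.227.107.224/28 (H2) depth=28
  + 56.112.0.0/12 (H1) depth=12
  Q 237.227.107.227: descend 1110110111100011011010111110 ; hops seen [H2] ; pick H2
  + 63.29.109.192/28 (H3) depth=28
  + 0.0.0.0/1 (H1) depth=1
  + 22.29.136.0/21 (H0) depth=21
  Q 22.29.136.2: descend 000101100001110110001 ; hops seen [H1,H0] ; pick H0
  + 22.29.136.236/30 (H1) depth=30
  + 236.0.0.0/6 (H1) depth=6
  + 237.224.0.0/12 (H3) depth=12
  Q 237.227.107.225: descend 1110110111100011011010111110 ; hops seen [H1,H3,H2] ; pick H2
  Q 22.29.136.7: descend 000101100001110110001000 ; hops seen [H1,H0] ; pick H0
  Q 22.29.136.2: descend 000101100001110110001000 ; hops seen [H1,H0] ; pick H0
  Q 237.224.7.2: descend 11101101111000 ; hops seen [H1,H3] ; pick H3
  + 56.112.0.0/12 (H3) depth=12
  - 237.227.107.224/28 clear@28
  Q 236.7.145.65: descend 1110110 ; hops seen [H1] ; pick H1
  + 0.0.0.0/0 (H3) depth=0
  Q 237.224.73.117: descend 11101101111000 ; hops seen [H3,H1,H3] ; pick H3
  Q 56.112.0.3: descend 001110000111 ; hops seen [H3,H1,H3] ; pick H3
  Q 237.230.181.54: descend 1110110111100 ; hops seen [H3,H1,H3] ; pick H3
  + 56.117.169.252/32 (H3) depth=32
  + 32.0.0.0/3 (H1) depth=3
  + 56.0.0.0/8 (H0) depth=8
  Q 236.0.0.39: descend 1110110 ; hops seen [H3,H1] ; pick H1
  Q 56.117.169.252: descend 00111000011101011010100111111100 ; hops seen [H3,H1,H1,H0,H3,H3] ; pick H3
  Q 237.224.5.252: descend 11101101111000 ; hops seen [H3,H1,H3] ; pick H3
  + 56.117.128.0/17 (H1) depth=17

== LOOKUPS ==
["H2","H0","H2","H0","H0","H3","H1","H3","H3","H3","H1","H3","H3"]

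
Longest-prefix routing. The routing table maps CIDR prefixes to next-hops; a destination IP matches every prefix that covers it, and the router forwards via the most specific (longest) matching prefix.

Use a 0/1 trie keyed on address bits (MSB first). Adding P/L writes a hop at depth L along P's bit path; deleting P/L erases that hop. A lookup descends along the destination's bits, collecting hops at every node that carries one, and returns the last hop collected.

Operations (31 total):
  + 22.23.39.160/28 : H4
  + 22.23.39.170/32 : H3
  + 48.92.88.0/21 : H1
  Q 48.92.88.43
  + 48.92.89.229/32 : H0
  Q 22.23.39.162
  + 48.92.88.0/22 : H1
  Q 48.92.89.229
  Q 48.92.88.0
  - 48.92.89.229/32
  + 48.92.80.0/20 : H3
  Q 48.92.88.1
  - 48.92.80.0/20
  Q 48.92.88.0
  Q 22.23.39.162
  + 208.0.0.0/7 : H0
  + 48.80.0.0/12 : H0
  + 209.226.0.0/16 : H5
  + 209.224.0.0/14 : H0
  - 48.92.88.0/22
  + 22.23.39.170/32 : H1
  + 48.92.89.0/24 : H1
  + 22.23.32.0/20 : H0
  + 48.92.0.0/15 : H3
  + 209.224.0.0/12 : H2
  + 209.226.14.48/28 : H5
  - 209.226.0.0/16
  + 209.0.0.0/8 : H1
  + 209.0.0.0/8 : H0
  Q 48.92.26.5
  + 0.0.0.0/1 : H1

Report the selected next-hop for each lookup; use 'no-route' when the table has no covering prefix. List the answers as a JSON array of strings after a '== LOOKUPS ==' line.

Process each operation:
  + 22.23.39.160/28 (H4) depth=28
  + 22.23.39.170/32 (H3) depth=32
  + 48.92.88.0/21 (H1) depth=21
  Q 48.92.88.43: descend 001100000101110001011 ; hops seen [H1] ; pick H1
  + 48.92.89.229/32 (H0) depth=32
  Q 22.23.39.162: descend 0001011000010111001001111010 ; hops seen [H4] ; pick H4
  + 48.92.88.0/22 (H1) depth=22
  Q 48.92.89.229: descend 00110000010111000101100111100101 ; hops seen [H1,H1,H0] ; pick H0
  Q 48.92.88.0: descend 00110000010111000101100 ; hops seen [H1,H1] ; pick H1
  - 48.92.89.229/32 clear@32
  + 48.92.80.0/20 (H3) depth=20
  Q 48.92.88.1: descend 00110000010111000101100 ; hops seen [H3,H1,H1] ; pick H1
  - 48.92.80.0/20 clear@20
  Q 48.92.88.0: descend 00110000010111000101100 ; hops seen [H1,H1] ; pick H1
  Q 22.23.39.162: descend 0001011000010111001001111010 ; hops seen [H4] ; pick H4
  + 208.0.0.0/7 (H0) depth=7
  + 48.80.0.0/12 (H0) depth=12
  + 209.226.0.0/16 (H5) depth=16
  + 209.224.0.0/14 (H0) depth=14
  - 48.92.88.0/22 clear@22
  + 22.23.39.170/32 (H1) depth=32
  + 48.92.89.0/24 (H1) depth=24
  + 22.23.32.0/20 (H0) depth=20
  + 48.92.0.0/15 (H3) depth=15
  + 209.224.0.0/12 (H2) depth=12
  + 209.226.14.48/28 (H5) depth=28
  - 209.226.0.0/16 clear@16
  + 209.0.0.0/8 (H1) depth=8
  + 209.0.0.0/8 (H0) depth=8
  Q 48.92.26.5: descend 00110000010111000 ; hops seen [H0,H3] ; pick H3
  + 0.0.0.0/1 (H1) depth=1

== LOOKUPS ==
["H1","H4","H0","H1","H1","H1","H4","H3"]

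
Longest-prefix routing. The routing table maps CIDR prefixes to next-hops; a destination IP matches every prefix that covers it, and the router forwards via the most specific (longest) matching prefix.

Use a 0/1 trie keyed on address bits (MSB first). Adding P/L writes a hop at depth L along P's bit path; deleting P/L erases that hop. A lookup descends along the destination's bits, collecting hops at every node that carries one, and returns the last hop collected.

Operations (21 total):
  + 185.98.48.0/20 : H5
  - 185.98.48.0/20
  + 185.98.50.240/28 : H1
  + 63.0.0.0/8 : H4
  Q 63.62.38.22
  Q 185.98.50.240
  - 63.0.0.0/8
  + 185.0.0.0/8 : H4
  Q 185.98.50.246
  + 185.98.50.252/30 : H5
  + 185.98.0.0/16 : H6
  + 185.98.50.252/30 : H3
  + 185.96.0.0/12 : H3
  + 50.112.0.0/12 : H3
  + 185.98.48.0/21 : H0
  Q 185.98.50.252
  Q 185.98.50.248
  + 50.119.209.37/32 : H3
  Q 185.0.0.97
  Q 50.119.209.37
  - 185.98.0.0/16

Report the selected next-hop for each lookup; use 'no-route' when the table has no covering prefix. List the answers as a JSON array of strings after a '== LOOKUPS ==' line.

Trace:
  add 185.98.48.0/20 -> H5 at depth 20
  - 185.98.48.0/20 clear@20
  add 185.98.50.240/28 -> H1 at depth 28
  add 63.0.0.0/8 -> H4 at depth 8
  lookup 63.62.38.22: bits 00111111 walk d0:-→d1:-→d2:-→d3:-→d4:-→d5:-→d6:-→d7:-→d8:H4 -> H4
  lookup 185.98.50.240: bits 1011100101100010001100101111 walk d0:-→d1:-→d2:-→d3:-→d4:-→d5:-→d6:-→d7:-→d8:-→d9:-→d10:-→d11:-→d12:-→d13:-→d14:-→d15:-→d16:-→d17:-→d18:-→d19:-→d20:-→d21:-→d22:-→d23:-→d24:-→d25:-→d26:-→d27:-→d28:H1 -> H1
  - 63.0.0.0/8 clear@8
  add 185.0.0.0/8 -> H4 at depth 8
  lookup 185.98.50.246: bits 1011100101100010001100101111 walk d0:-→d1:-→d2:-→d3:-→d4:-→d5:-→d6:-→d7:-→d8:H4→d9:-→d10:-→d11:-→d12:-→d13:-→d14:-→d15:-→d16:-→d17:-→d18:-→d19:-→d20:-→d21:-→d22:-→d23:-→d24:-→d25:-→d26:-→d27:-→d28:H1 -> H1
  add 185.98.50.252/30 -> H5 at depth 30
  add 185.98.0.0/16 -> H6 at depth 16
  add 185.98.50.252/30 -> H3 at depth 30
  add 185.96.0.0/12 -> H3 at depth 12
  add 50.112.0.0/12 -> H3 at depth 12
  add 185.98.48.0/21 -> H0 at depth 21
  lookup 185.98.50.252: bits 101110010110001000110010111111 walk d0:-→d1:-→d2:-→d3:-→d4:-→d5:-→d6:-→d7:-→d8:H4→d9:-→d10:-→d11:-→d12:H3→d13:-→d14:-→d15:-→d16:H6→d17:-→d18:-→d19:-→d20:-→d21:H0→d22:-→d23:-→d24:-→d25:-→d26:-→d27:-→d28:H1→d29:-→d30:H3 -> H3
  lookup 185.98.50.248: bits 10111001011000100011001011111 walk d0:-→d1:-→d2:-→d3:-→d4:-→d5:-→d6:-→d7:-→d8:H4→d9:-→d10:-→d11:-→d12:H3→d13:-→d14:-→d15:-→d16:H6→d17:-→d18:-→d19:-→d20:-→d21:H0→d22:-→d23:-→d24:-→d25:-→d26:-→d27:-→d28:H1→d29:- -> H1
  add 50.119.209.37/32 -> H3 at depth 32
  lookup 185.0.0.97: bits 101110010 walk d0:-→d1:-→d2:-→d3:-→d4:-→d5:-→d6:-→d7:-→d8:H4→d9:- -> H4
  lookup 50.119.209.37: bits 00110010011101111101000100100101 walk d0:-→d1:-→d2:-→d3:-→d4:-→d5:-→d6:-→d7:-→d8:-→d9:-→d10:-→d11:-→d12:H3→d13:-→d14:-→d15:-→d16:-→d17:-→d18:-→d19:-→d20:-→d21:-→d22:-→d23:-→d24:-→d25:-→d26:-→d27:-→d28:-→d29:-→d30:-→d31:-→d32:H3 -> H3
  - 185.98.0.0/16 clear@16

== LOOKUPS ==
["H4","H1","H1","H3","H1","H4","H3"]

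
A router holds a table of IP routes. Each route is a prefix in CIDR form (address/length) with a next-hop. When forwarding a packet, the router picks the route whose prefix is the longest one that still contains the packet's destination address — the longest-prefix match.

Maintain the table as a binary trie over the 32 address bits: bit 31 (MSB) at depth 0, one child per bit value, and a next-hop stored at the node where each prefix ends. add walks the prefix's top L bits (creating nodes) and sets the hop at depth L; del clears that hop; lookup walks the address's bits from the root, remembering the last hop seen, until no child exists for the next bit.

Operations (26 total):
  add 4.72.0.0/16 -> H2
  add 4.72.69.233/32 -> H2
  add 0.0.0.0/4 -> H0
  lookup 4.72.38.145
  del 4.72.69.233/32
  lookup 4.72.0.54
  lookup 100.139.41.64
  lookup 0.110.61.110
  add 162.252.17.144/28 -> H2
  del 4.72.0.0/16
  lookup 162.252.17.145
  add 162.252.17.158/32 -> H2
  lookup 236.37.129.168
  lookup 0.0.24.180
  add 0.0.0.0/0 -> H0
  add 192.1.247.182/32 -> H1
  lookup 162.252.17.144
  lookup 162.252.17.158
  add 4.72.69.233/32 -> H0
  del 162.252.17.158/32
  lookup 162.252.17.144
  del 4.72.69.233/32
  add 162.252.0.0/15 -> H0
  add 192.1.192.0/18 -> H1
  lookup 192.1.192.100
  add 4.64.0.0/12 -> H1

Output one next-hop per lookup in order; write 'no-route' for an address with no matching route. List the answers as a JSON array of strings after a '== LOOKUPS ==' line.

Apply in order:
  add 4.72.0.0/16 -> H2 at depth 16
  add 4.72.69.233/32 -> H2 at depth 32
  add 0.0.0.0/4 -> H0 at depth 4
  lookup 4.72.38.145: bits 00000100010010000 walk d0:-→d1:-→d2:-→d3:-→d4:H0→d5:-→d6:-→d7:-→d8:-→d9:-→d10:-→d11:-→d12:-→d13:-→d14:-→d15:-→d16:H2→d17:- -> H2
  - 4.72.69.233/32 clear@32
  lookup 4.72.0.54: bits 00000100010010000 walk d0:-→d1:-→d2:-→d3:-→d4:H0→d5:-→d6:-→d7:-→d8:-→d9:-→d10:-→d11:-→d12:-→d13:-→d14:-→d15:-→d16:H2→d17:- -> H2
  lookup 100.139.41.64: bits 0 walk d0:-→d1:- -> no-route
  lookup 0.110.61.110: bits 00000 walk d0:-→d1:-→d2:-→d3:-→d4:H0→d5:- -> H0
  add 162.252.17.144/28 -> H2 at depth 28
  - 4.72.0.0/16 clear@16
  lookup 162.252.17.145: bits 1010001011111100000100011001 walk d0:-→d1:-→d2:-→d3:-→d4:-→d5:-→d6:-→d7:-→d8:-→d9:-→d10:-→d11:-→d12:-→d13:-→d14:-→d15:-→d16:-→d17:-→d18:-→d19:-→d20:-→d21:-→d22:-→d23:-→d24:-→d25:-→d26:-→d27:-→d28:H2 -> H2
  add 162.252.17.158/32 -> H2 at depth 32
  lookup 236.37.129.168: bits 1 walk d0:-→d1:- -> no-route
  lookup 0.0.24.180: bits 00000 walk d0:-→d1:-→d2:-→d3:-→d4:H0→d5:- -> H0
  add 0.0.0.0/0 -> H0 at depth 0
  add 192.1.247.182/32 -> H1 at depth 32
  lookup 162.252.17.144: bits 1010001011111100000100011001 walk d0:H0→d1:-→d2:-→d3:-→d4:-→d5:-→d6:-→d7:-→d8:-→d9:-→d10:-→d11:-→d12:-→d13:-→d14:-→d15:-→d16:-→d17:-→d18:-→d19:-→d20:-→d21:-→d22:-→d23:-→d24:-→d25:-→d26:-→d27:-→d28:H2 -> H2
  lookup 162.252.17.158: bits 10100010111111000001000110011110 walk d0:H0→d1:-→d2:-→d3:-→d4:-→d5:-→d6:-→d7:-→d8:-→d9:-→d10:-→d11:-→d12:-→d13:-→d14:-→d15:-→d16:-→d17:-→d18:-→d19:-→d20:-→d21:-→d22:-→d23:-→d24:-→d25:-→d26:-→d27:-→d28:H2→d29:-→d30:-→d31:-→d32:H2 -> H2
  add 4.72.69.233/32 -> H0 at depth 32
  - 162.252.17.158/32 clear@32
  lookup 162.252.17.144: bits 1010001011111100000100011001 walk d0:H0→d1:-→d2:-→d3:-→d4:-→d5:-→d6:-→d7:-→d8:-→d9:-→d10:-→d11:-→d12:-→d13:-→d14:-→d15:-→d16:-→d17:-→d18:-→d19:-→d20:-→d21:-→d22:-→d23:-→d24:-→d25:-→d26:-→d27:-→d28:H2 -> H2
  - 4.72.69.233/32 clear@32
  add 162.252.0.0/15 -> H0 at depth 15
  add 192.1.192.0/18 -> H1 at depth 18
  lookup 192.1.192.100: bits 110000000000000111 walk d0:H0→d1:-→d2:-→d3:-→d4:-→d5:-→d6:-→d7:-→d8:-→d9:-→d10:-→d11:-→d12:-→d13:-→d14:-→d15:-→d16:-→d17:-→d18:H1 -> H1
  add 4.64.0.0/12 -> H1 at depth 12

== LOOKUPS ==
["H2","H2","no-route","H0","H2","no-route","H0","H2","H2","H2","H1"]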